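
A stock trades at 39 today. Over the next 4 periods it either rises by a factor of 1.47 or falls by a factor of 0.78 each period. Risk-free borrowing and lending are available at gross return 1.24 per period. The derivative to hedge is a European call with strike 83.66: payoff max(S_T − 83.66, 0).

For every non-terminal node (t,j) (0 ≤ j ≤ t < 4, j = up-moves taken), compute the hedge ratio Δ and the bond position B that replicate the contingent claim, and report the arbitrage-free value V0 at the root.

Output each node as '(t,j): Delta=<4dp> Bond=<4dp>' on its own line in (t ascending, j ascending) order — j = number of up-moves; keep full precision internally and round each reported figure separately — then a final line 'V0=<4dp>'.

The replicating-portfolio and risk-neutral prices coincide; use p* = (1.24−0.78)/(1.47−0.78) = 0.6667 for the latter.
Terminal payoffs: V(4,0)=0.0000, V(4,1)=0.0000, V(4,2)=0.0000, V(4,3)=12.9698, V(4,4)=98.4501
(3,0): S=18.5075. Δ = (V_up−V_dn)/(S_up−S_dn) = (0.0000−0.0000)/(27.2061−14.4359) = 0.0000. V = [p*·0.0000 + (1−p*)·0.0000]/1.24 = 0.0000. B = V − Δ·S = 0.0000.
(3,1): S=34.8796. Δ = (V_up−V_dn)/(S_up−S_dn) = (0.0000−0.0000)/(51.2730−27.2061) = 0.0000. V = [p*·0.0000 + (1−p*)·0.0000]/1.24 = 0.0000. B = V − Δ·S = 0.0000.
(3,2): S=65.7346. Δ = (V_up−V_dn)/(S_up−S_dn) = (12.9698−0.0000)/(96.6298−51.2730) = 0.2860. V = [p*·12.9698 + (1−p*)·0.0000]/1.24 = 6.9730. B = V − Δ·S = -11.8238.
(3,3): S=123.8844. Δ = (V_up−V_dn)/(S_up−S_dn) = (98.4501−12.9698)/(182.1101−96.6298) = 1.0000. V = [p*·98.4501 + (1−p*)·12.9698]/1.24 = 56.4167. B = V − Δ·S = -67.4677.
(2,0): S=23.7276. Δ = (V_up−V_dn)/(S_up−S_dn) = (0.0000−0.0000)/(34.8796−18.5075) = 0.0000. V = [p*·0.0000 + (1−p*)·0.0000]/1.24 = 0.0000. B = V − Δ·S = 0.0000.
(2,1): S=44.7174. Δ = (V_up−V_dn)/(S_up−S_dn) = (6.9730−0.0000)/(65.7346−34.8796) = 0.2260. V = [p*·6.9730 + (1−p*)·0.0000]/1.24 = 3.7489. B = V − Δ·S = -6.3569.
(2,2): S=84.2751. Δ = (V_up−V_dn)/(S_up−S_dn) = (56.4167−6.9730)/(123.8844−65.7346) = 0.8503. V = [p*·56.4167 + (1−p*)·6.9730]/1.24 = 32.2060. B = V − Δ·S = -39.4514.
(1,0): S=30.4200. Δ = (V_up−V_dn)/(S_up−S_dn) = (3.7489−0.0000)/(44.7174−23.7276) = 0.1786. V = [p*·3.7489 + (1−p*)·0.0000]/1.24 = 2.0156. B = V − Δ·S = -3.4177.
(1,1): S=57.3300. Δ = (V_up−V_dn)/(S_up−S_dn) = (32.2060−3.7489)/(84.2751−44.7174) = 0.7194. V = [p*·32.2060 + (1−p*)·3.7489]/1.24 = 18.3228. B = V − Δ·S = -22.9193.
(0,0): S=39.0000. Δ = (V_up−V_dn)/(S_up−S_dn) = (18.3228−2.0156)/(57.3300−30.4200) = 0.6060. V = [p*·18.3228 + (1−p*)·2.0156]/1.24 = 10.3928. B = V − Δ·S = -13.2409.
Check: Δ(0,0)·S0 + B(0,0) = 10.3928 = V0.

(0,0): Delta=0.6060 Bond=-13.2409
(1,0): Delta=0.1786 Bond=-3.4177
(1,1): Delta=0.7194 Bond=-22.9193
(2,0): Delta=0.0000 Bond=0.0000
(2,1): Delta=0.2260 Bond=-6.3569
(2,2): Delta=0.8503 Bond=-39.4514
(3,0): Delta=0.0000 Bond=0.0000
(3,1): Delta=0.0000 Bond=0.0000
(3,2): Delta=0.2860 Bond=-11.8238
(3,3): Delta=1.0000 Bond=-67.4677
V0=10.3928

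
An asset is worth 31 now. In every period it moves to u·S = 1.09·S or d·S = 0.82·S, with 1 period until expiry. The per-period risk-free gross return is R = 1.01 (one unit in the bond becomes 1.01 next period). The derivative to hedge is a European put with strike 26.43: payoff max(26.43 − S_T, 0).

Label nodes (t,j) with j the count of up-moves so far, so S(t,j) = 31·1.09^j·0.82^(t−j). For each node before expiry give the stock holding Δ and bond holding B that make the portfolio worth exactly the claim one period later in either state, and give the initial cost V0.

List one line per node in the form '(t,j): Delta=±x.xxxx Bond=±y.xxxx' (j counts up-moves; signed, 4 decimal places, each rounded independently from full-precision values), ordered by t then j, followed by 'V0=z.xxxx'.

No-arbitrage ⇒ martingale measure with p* = (R−d)/(u−d) = 0.7037.
Terminal values V(1,·): V(1,0)=1.0100, V(1,1)=0.0000
(0,0): S=31.0000. Δ = (V_up−V_dn)/(S_up−S_dn) = (0.0000−1.0100)/(33.7900−25.4200) = -0.1207. V = [p*·0.0000 + (1−p*)·1.0100]/1.01 = 0.2963. B = V − Δ·S = 4.0370.
Check: Δ(0,0)·S0 + B(0,0) = 0.2963 = V0.

(0,0): Delta=-0.1207 Bond=4.0370
V0=0.2963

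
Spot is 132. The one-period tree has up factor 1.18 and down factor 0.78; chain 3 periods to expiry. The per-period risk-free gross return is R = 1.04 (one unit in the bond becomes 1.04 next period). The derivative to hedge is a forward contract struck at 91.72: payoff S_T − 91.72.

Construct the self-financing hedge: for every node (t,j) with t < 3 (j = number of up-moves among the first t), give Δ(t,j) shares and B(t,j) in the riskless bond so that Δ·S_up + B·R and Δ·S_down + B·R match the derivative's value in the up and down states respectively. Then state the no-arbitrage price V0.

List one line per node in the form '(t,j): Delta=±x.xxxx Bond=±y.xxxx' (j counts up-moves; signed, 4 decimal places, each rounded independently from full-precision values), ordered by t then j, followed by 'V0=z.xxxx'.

No-arbitrage ⇒ martingale measure with p* = (R−d)/(u−d) = 0.6500.
At expiry t=3: V(3,0)=-29.0791, V(3,1)=3.0444, V(3,2)=51.6415, V(3,3)=125.1602
  t=2,j=0: stock 80.3088 → up 94.7644 (V=3.0444), down 62.6409 (V=-29.0791). Price -7.8835; hedge Δ=1.0000, bond B=-88.1923.
  t=2,j=1: stock 121.4928 → up 143.3615 (V=51.6415), down 94.7644 (V=3.0444). Price 33.3005; hedge Δ=1.0000, bond B=-88.1923.
  t=2,j=2: stock 183.7968 → up 216.8802 (V=125.1602), down 143.3615 (V=51.6415). Price 95.6045; hedge Δ=1.0000, bond B=-88.1923.
  t=1,j=0: stock 102.9600 → up 121.4928 (V=33.3005), down 80.3088 (V=-7.8835). Price 18.1597; hedge Δ=1.0000, bond B=-84.8003.
  t=1,j=1: stock 155.7600 → up 183.7968 (V=95.6045), down 121.4928 (V=33.3005). Price 70.9597; hedge Δ=1.0000, bond B=-84.8003.
  t=0,j=0: stock 132.0000 → up 155.7600 (V=70.9597), down 102.9600 (V=18.1597). Price 50.4613; hedge Δ=1.0000, bond B=-81.5387.
Check: Δ(0,0)·S0 + B(0,0) = 50.4613 = V0.

(0,0): Delta=1.0000 Bond=-81.5387
(1,0): Delta=1.0000 Bond=-84.8003
(1,1): Delta=1.0000 Bond=-84.8003
(2,0): Delta=1.0000 Bond=-88.1923
(2,1): Delta=1.0000 Bond=-88.1923
(2,2): Delta=1.0000 Bond=-88.1923
V0=50.4613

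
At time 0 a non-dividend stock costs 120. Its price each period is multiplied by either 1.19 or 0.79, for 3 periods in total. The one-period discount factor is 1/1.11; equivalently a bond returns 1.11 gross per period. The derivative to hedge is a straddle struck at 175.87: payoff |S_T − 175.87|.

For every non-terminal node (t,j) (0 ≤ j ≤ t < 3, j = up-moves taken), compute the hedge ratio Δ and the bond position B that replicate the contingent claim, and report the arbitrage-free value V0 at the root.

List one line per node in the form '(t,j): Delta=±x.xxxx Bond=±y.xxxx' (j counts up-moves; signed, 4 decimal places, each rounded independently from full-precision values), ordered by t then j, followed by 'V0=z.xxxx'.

Since d<R<u, set p* = (R−d)/(u−d) = 0.8000; price each node as the discounted p*-expectation of its children.
Terminal values V(3,·): V(3,0)=116.7053, V(3,1)=86.7485, V(3,2)=41.6237, V(3,3)=26.3491
  t=2,j=0: stock 74.8920 → up 89.1215 (V=86.7485), down 59.1647 (V=116.7053). Price 83.5494; hedge Δ=-1.0000, bond B=158.4414.
  t=2,j=1: stock 112.8120 → up 134.2463 (V=41.6237), down 89.1215 (V=86.7485). Price 45.6294; hedge Δ=-1.0000, bond B=158.4414.
  t=2,j=2: stock 169.9320 → up 202.2191 (V=26.3491), down 134.2463 (V=41.6237). Price 26.4901; hedge Δ=-0.2247, bond B=64.6767.
  t=1,j=0: stock 94.8000 → up 112.8120 (V=45.6294), down 74.8920 (V=83.5494). Price 47.9400; hedge Δ=-1.0000, bond B=142.7400.
  t=1,j=1: stock 142.8000 → up 169.9320 (V=26.4901), down 112.8120 (V=45.6294). Price 27.3135; hedge Δ=-0.3351, bond B=75.1618.
  t=0,j=0: stock 120.0000 → up 142.8000 (V=27.3135), down 94.8000 (V=47.9400). Price 28.3232; hedge Δ=-0.4297, bond B=79.8896.
Each (Δ,B) replicates both successor values, so the strategy is self-financing and V0 is arbitrage-free.

(0,0): Delta=-0.4297 Bond=79.8896
(1,0): Delta=-1.0000 Bond=142.7400
(1,1): Delta=-0.3351 Bond=75.1618
(2,0): Delta=-1.0000 Bond=158.4414
(2,1): Delta=-1.0000 Bond=158.4414
(2,2): Delta=-0.2247 Bond=64.6767
V0=28.3232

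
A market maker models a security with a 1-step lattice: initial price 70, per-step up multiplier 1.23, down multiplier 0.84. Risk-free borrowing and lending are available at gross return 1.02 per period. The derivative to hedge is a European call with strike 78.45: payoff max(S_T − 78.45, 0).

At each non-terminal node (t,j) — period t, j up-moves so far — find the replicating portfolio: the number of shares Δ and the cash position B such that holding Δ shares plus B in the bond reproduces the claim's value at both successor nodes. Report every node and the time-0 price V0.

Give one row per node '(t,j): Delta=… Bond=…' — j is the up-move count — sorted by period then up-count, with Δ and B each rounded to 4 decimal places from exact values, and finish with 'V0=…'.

(0,0): Delta=0.2802 Bond=-16.1538
V0=3.4615

No-arbitrage ⇒ martingale measure with p* = (R−d)/(u−d) = 0.4615.
Terminal payoffs: V(1,0)=0.0000, V(1,1)=7.6500
  t=0,j=0: stock 70.0000 → up 86.1000 (V=7.6500), down 58.8000 (V=0.0000). Price 3.4615; hedge Δ=0.2802, bond B=-16.1538.
Self-financing check: at every node Δ·S+B equals the discounted successor values.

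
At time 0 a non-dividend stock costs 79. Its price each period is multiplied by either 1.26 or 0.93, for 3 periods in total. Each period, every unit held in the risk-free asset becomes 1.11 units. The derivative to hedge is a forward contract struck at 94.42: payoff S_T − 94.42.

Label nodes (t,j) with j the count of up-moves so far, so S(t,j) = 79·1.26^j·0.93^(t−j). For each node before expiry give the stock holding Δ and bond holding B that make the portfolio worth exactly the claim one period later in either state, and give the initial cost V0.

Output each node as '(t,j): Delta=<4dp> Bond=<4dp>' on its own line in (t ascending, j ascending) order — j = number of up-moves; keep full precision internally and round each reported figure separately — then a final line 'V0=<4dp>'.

Since d<R<u, set p* = (R−d)/(u−d) = 0.5455; price each node as the discounted p*-expectation of its children.
At expiry t=3: V(3,0)=-30.8758, V(3,1)=-8.3279, V(3,2)=22.2210, V(3,3)=63.6097
  t=2,j=0: stock 68.3271 → up 86.0921 (V=-8.3279), down 63.5442 (V=-30.8758). Price -16.7360; hedge Δ=1.0000, bond B=-85.0631.
  t=2,j=1: stock 92.5722 → up 116.6410 (V=22.2210), down 86.0921 (V=-8.3279). Price 7.5091; hedge Δ=1.0000, bond B=-85.0631.
  t=2,j=2: stock 125.4204 → up 158.0297 (V=63.6097), down 116.6410 (V=22.2210). Price 40.3573; hedge Δ=1.0000, bond B=-85.0631.
  t=1,j=0: stock 73.4700 → up 92.5722 (V=7.5091), down 68.3271 (V=-16.7360). Price -3.1634; hedge Δ=1.0000, bond B=-76.6334.
  t=1,j=1: stock 99.5400 → up 125.4204 (V=40.3573), down 92.5722 (V=7.5091). Price 22.9066; hedge Δ=1.0000, bond B=-76.6334.
  t=0,j=0: stock 79.0000 → up 99.5400 (V=22.9066), down 73.4700 (V=-3.1634). Price 9.9609; hedge Δ=1.0000, bond B=-69.0391.
The time-0 hedge costs 9.9609, which is the no-arbitrage price.

(0,0): Delta=1.0000 Bond=-69.0391
(1,0): Delta=1.0000 Bond=-76.6334
(1,1): Delta=1.0000 Bond=-76.6334
(2,0): Delta=1.0000 Bond=-85.0631
(2,1): Delta=1.0000 Bond=-85.0631
(2,2): Delta=1.0000 Bond=-85.0631
V0=9.9609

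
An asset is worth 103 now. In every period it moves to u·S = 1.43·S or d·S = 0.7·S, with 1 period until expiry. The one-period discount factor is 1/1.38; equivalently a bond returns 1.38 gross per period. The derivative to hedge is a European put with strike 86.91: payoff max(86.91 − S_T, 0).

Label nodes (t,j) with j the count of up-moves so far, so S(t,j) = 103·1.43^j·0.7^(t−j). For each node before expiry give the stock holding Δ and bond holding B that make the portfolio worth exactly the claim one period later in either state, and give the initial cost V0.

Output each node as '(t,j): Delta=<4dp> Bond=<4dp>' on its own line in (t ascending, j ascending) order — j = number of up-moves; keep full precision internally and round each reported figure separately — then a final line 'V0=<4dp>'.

(0,0): Delta=-0.1970 Bond=21.0227
V0=0.7351

Since d<R<u, set p* = (R−d)/(u−d) = 0.9315; price each node as the discounted p*-expectation of its children.
Terminal values V(1,·): V(1,0)=14.8100, V(1,1)=0.0000
Node (0,0) S=103.0000: V=(p*·0.0000+(1−p*)·14.8100)/1.38=0.7351; Δ=(0.0000−14.8100)/(147.2900−72.1000)=-0.1970; B=V−Δ·S=21.0227
Root portfolio cost Δ·103+B reproduces V0=0.7351.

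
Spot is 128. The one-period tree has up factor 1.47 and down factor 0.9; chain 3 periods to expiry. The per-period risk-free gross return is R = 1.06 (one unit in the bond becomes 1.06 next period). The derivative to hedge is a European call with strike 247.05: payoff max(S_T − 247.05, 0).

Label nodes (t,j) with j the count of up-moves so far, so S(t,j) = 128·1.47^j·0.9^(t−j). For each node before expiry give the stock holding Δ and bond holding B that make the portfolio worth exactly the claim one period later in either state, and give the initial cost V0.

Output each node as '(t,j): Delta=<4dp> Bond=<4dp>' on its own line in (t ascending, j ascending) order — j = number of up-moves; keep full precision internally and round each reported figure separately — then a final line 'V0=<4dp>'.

(0,0): Delta=0.1608 Bond=-17.3535
(1,0): Delta=0.0076 Bond=-0.7438
(1,1): Delta=0.4012 Bond=-63.6250
(2,0): Delta=0.0000 Bond=0.0000
(2,1): Delta=0.0195 Bond=-2.8089
(2,2): Delta=1.0000 Bond=-233.0660
V0=3.2320

The replicating-portfolio and risk-neutral prices coincide; use p* = (1.06−0.9)/(1.47−0.9) = 0.2807 for the latter.
At expiry t=3: V(3,0)=0.0000, V(3,1)=0.0000, V(3,2)=1.8857, V(3,3)=159.5449
Node (2,0) S=103.6800: V=(p*·0.0000+(1−p*)·0.0000)/1.06=0.0000; Δ=(0.0000−0.0000)/(152.4096−93.3120)=0.0000; B=V−Δ·S=0.0000
Node (2,1) S=169.3440: V=(p*·1.8857+(1−p*)·0.0000)/1.06=0.4994; Δ=(1.8857−0.0000)/(248.9357−152.4096)=0.0195; B=V−Δ·S=-2.8089
Node (2,2) S=276.5952: V=(p*·159.5449+(1−p*)·1.8857)/1.06=43.5292; Δ=(159.5449−1.8857)/(406.5949−248.9357)=1.0000; B=V−Δ·S=-233.0660
Node (1,0) S=115.2000: V=(p*·0.4994+(1−p*)·0.0000)/1.06=0.1322; Δ=(0.4994−0.0000)/(169.3440−103.6800)=0.0076; B=V−Δ·S=-0.7438
Node (1,1) S=188.1600: V=(p*·43.5292+(1−p*)·0.4994)/1.06=11.8659; Δ=(43.5292−0.4994)/(276.5952−169.3440)=0.4012; B=V−Δ·S=-63.6250
Node (0,0) S=128.0000: V=(p*·11.8659+(1−p*)·0.1322)/1.06=3.2320; Δ=(11.8659−0.1322)/(188.1600−115.2000)=0.1608; B=V−Δ·S=-17.3535
Each (Δ,B) replicates both successor values, so the strategy is self-financing and V0 is arbitrage-free.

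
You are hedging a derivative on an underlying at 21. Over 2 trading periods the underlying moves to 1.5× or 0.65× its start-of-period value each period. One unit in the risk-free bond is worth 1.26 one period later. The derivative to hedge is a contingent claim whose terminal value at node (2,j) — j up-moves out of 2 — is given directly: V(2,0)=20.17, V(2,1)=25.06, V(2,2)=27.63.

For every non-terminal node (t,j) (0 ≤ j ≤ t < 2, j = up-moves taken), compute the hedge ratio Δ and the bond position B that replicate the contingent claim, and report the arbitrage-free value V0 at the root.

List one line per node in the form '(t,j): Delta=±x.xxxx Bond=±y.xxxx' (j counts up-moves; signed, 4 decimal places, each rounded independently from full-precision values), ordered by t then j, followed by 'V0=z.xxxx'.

Since d<R<u, set p* = (R−d)/(u−d) = 0.7176; price each node as the discounted p*-expectation of its children.
At expiry t=2: V(2,0)=20.1700, V(2,1)=25.0600, V(2,2)=27.6300
(1,0): S=13.6500. Δ = (V_up−V_dn)/(S_up−S_dn) = (25.0600−20.1700)/(20.4750−8.8725) = 0.4215. V = [p*·25.0600 + (1−p*)·20.1700]/1.26 = 18.7931. B = V − Δ·S = 13.0401.
(1,1): S=31.5000. Δ = (V_up−V_dn)/(S_up−S_dn) = (27.6300−25.0600)/(47.2500−20.4750) = 0.0960. V = [p*·27.6300 + (1−p*)·25.0600]/1.26 = 21.3527. B = V − Δ·S = 18.3291.
(0,0): S=21.0000. Δ = (V_up−V_dn)/(S_up−S_dn) = (21.3527−18.7931)/(31.5000−13.6500) = 0.1434. V = [p*·21.3527 + (1−p*)·18.7931]/1.26 = 16.3730. B = V − Δ·S = 13.3617.
Check: Δ(0,0)·S0 + B(0,0) = 16.3730 = V0.

(0,0): Delta=0.1434 Bond=13.3617
(1,0): Delta=0.4215 Bond=13.0401
(1,1): Delta=0.0960 Bond=18.3291
V0=16.3730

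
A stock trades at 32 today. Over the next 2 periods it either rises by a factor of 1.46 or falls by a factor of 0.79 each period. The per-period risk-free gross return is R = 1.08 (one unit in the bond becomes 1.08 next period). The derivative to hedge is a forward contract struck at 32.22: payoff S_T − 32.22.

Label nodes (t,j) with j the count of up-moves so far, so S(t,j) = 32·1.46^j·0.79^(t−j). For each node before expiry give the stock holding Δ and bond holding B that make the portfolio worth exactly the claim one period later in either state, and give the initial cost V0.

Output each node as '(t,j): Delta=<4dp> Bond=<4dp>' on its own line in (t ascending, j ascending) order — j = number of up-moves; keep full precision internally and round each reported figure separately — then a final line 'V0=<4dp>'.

(0,0): Delta=1.0000 Bond=-27.6235
(1,0): Delta=1.0000 Bond=-29.8333
(1,1): Delta=1.0000 Bond=-29.8333
V0=4.3765

Risk-neutral probability p* = (R−d)/(u−d) = (1.08−0.79)/(1.46−0.79) = 0.4328.
Terminal payoffs: V(2,0)=-12.2488, V(2,1)=4.6888, V(2,2)=35.9912
Node (1,0) S=25.2800: V=(p*·4.6888+(1−p*)·-12.2488)/1.08=-4.5533; Δ=(4.6888−-12.2488)/(36.9088−19.9712)=1.0000; B=V−Δ·S=-29.8333
Node (1,1) S=46.7200: V=(p*·35.9912+(1−p*)·4.6888)/1.08=16.8867; Δ=(35.9912−4.6888)/(68.2112−36.9088)=1.0000; B=V−Δ·S=-29.8333
Node (0,0) S=32.0000: V=(p*·16.8867+(1−p*)·-4.5533)/1.08=4.3765; Δ=(16.8867−-4.5533)/(46.7200−25.2800)=1.0000; B=V−Δ·S=-27.6235
Each (Δ,B) replicates both successor values, so the strategy is self-financing and V0 is arbitrage-free.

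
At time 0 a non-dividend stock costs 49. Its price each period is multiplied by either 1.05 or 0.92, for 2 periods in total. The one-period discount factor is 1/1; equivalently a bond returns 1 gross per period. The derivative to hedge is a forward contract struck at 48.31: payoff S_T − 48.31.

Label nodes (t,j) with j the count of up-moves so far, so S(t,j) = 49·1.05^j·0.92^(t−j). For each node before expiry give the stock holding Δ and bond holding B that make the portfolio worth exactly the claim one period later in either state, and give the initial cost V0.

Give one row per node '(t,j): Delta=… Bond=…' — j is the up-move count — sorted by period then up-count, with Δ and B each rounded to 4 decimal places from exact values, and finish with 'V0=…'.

Under the risk-neutral measure, an up-move has probability p* = (R−d)/(u−d) = 0.6154 and values discount at R = 1.
Terminal values V(2,·): V(2,0)=-6.8364, V(2,1)=-0.9760, V(2,2)=5.7125
(1,0): S=45.0800. Δ = (V_up−V_dn)/(S_up−S_dn) = (-0.9760−-6.8364)/(47.3340−41.4736) = 1.0000. V = [p*·-0.9760 + (1−p*)·-6.8364]/1 = -3.2300. B = V − Δ·S = -48.3100.
(1,1): S=51.4500. Δ = (V_up−V_dn)/(S_up−S_dn) = (5.7125−-0.9760)/(54.0225−47.3340) = 1.0000. V = [p*·5.7125 + (1−p*)·-0.9760]/1 = 3.1400. B = V − Δ·S = -48.3100.
(0,0): S=49.0000. Δ = (V_up−V_dn)/(S_up−S_dn) = (3.1400−-3.2300)/(51.4500−45.0800) = 1.0000. V = [p*·3.1400 + (1−p*)·-3.2300]/1 = 0.6900. B = V − Δ·S = -48.3100.
Each (Δ,B) replicates both successor values, so the strategy is self-financing and V0 is arbitrage-free.

(0,0): Delta=1.0000 Bond=-48.3100
(1,0): Delta=1.0000 Bond=-48.3100
(1,1): Delta=1.0000 Bond=-48.3100
V0=0.6900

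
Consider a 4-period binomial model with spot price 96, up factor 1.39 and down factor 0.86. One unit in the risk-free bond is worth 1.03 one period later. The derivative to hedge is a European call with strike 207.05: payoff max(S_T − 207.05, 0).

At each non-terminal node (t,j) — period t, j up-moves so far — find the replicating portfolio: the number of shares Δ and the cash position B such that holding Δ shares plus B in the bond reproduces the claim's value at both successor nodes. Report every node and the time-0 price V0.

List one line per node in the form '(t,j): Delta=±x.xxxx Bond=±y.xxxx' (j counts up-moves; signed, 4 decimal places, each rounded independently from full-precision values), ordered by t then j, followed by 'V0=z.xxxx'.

The replicating-portfolio and risk-neutral prices coincide; use p* = (1.03−0.86)/(1.39−0.86) = 0.3208 for the latter.
Terminal payoffs: V(4,0)=0.0000, V(4,1)=0.0000, V(4,2)=0.0000, V(4,3)=14.6747, V(4,4)=151.3190
  t=3,j=0: stock 61.0614 → up 84.8753 (V=0.0000), down 52.5128 (V=0.0000). Price 0.0000; hedge Δ=0.0000, bond B=0.0000.
  t=3,j=1: stock 98.6922 → up 137.1822 (V=0.0000), down 84.8753 (V=0.0000). Price 0.0000; hedge Δ=0.0000, bond B=0.0000.
  t=3,j=2: stock 159.5142 → up 221.7247 (V=14.6747), down 137.1822 (V=0.0000). Price 4.5699; hedge Δ=0.1736, bond B=-23.1182.
  t=3,j=3: stock 257.8194 → up 358.3690 (V=151.3190), down 221.7247 (V=14.6747). Price 56.8000; hedge Δ=1.0000, bond B=-201.0194.
  t=2,j=0: stock 71.0016 → up 98.6922 (V=0.0000), down 61.0614 (V=0.0000). Price 0.0000; hedge Δ=0.0000, bond B=0.0000.
  t=2,j=1: stock 114.7584 → up 159.5142 (V=4.5699), down 98.6922 (V=0.0000). Price 1.4231; hedge Δ=0.0751, bond B=-7.1993.
  t=2,j=2: stock 185.4816 → up 257.8194 (V=56.8000), down 159.5142 (V=4.5699). Price 20.7019; hedge Δ=0.5313, bond B=-77.8455.
  t=1,j=0: stock 82.5600 → up 114.7584 (V=1.4231), down 71.0016 (V=0.0000). Price 0.4432; hedge Δ=0.0325, bond B=-2.2420.
  t=1,j=1: stock 133.4400 → up 185.4816 (V=20.7019), down 114.7584 (V=1.4231). Price 7.3853; hedge Δ=0.2726, bond B=-28.9897.
  t=0,j=0: stock 96.0000 → up 133.4400 (V=7.3853), down 82.5600 (V=0.4432). Price 2.5921; hedge Δ=0.1364, bond B=-10.5062.
The time-0 hedge costs 2.5921, which is the no-arbitrage price.

(0,0): Delta=0.1364 Bond=-10.5062
(1,0): Delta=0.0325 Bond=-2.2420
(1,1): Delta=0.2726 Bond=-28.9897
(2,0): Delta=0.0000 Bond=0.0000
(2,1): Delta=0.0751 Bond=-7.1993
(2,2): Delta=0.5313 Bond=-77.8455
(3,0): Delta=0.0000 Bond=0.0000
(3,1): Delta=0.0000 Bond=0.0000
(3,2): Delta=0.1736 Bond=-23.1182
(3,3): Delta=1.0000 Bond=-201.0194
V0=2.5921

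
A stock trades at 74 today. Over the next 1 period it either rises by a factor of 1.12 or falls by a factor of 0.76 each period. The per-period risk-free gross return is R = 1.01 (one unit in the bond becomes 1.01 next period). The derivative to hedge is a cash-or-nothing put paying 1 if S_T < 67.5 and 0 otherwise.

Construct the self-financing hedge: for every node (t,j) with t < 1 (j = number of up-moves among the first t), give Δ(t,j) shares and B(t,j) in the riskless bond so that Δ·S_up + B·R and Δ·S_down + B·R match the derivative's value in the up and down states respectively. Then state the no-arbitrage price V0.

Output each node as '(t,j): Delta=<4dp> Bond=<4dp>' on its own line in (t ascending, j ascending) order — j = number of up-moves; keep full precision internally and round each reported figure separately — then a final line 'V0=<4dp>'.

(0,0): Delta=-0.0375 Bond=3.0803
V0=0.3025

The replicating-portfolio and risk-neutral prices coincide; use p* = (1.01−0.76)/(1.12−0.76) = 0.6944 for the latter.
Payoff layer (t=1): V(1,0)=1.0000, V(1,1)=0.0000
  t=0,j=0: stock 74.0000 → up 82.8800 (V=0.0000), down 56.2400 (V=1.0000). Price 0.3025; hedge Δ=-0.0375, bond B=3.0803.
The time-0 hedge costs 0.3025, which is the no-arbitrage price.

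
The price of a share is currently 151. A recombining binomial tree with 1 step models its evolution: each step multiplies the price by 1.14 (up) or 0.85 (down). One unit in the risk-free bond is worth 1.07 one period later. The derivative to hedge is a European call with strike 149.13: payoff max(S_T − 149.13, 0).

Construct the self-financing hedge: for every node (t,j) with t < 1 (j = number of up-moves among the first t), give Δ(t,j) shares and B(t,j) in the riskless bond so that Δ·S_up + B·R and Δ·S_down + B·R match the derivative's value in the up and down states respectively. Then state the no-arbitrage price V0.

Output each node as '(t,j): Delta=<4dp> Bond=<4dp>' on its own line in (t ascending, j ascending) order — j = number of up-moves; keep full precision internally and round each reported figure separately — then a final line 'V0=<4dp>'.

No-arbitrage ⇒ martingale measure with p* = (R−d)/(u−d) = 0.7586.
Payoff layer (t=1): V(1,0)=0.0000, V(1,1)=23.0100
(0,0): S=151.0000. Δ = (V_up−V_dn)/(S_up−S_dn) = (23.0100−0.0000)/(172.1400−128.3500) = 0.5255. V = [p*·23.0100 + (1−p*)·0.0000]/1.07 = 16.3139. B = V − Δ·S = -63.0309.
Root portfolio cost Δ·151+B reproduces V0=16.3139.

(0,0): Delta=0.5255 Bond=-63.0309
V0=16.3139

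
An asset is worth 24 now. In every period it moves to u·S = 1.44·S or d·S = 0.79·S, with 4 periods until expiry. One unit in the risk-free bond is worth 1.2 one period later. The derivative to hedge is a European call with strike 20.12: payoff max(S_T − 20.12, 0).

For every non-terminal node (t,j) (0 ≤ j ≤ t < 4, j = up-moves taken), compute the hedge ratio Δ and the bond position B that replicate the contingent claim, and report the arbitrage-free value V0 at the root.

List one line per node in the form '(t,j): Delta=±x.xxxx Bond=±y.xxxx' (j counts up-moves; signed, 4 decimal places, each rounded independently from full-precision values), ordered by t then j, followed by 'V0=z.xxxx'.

Under the risk-neutral measure, an up-move has probability p* = (R−d)/(u−d) = 0.6308 and values discount at R = 1.2.
Payoff layer (t=4): V(4,0)=0.0000, V(4,1)=0.0000, V(4,2)=10.9392, V(4,3)=36.4943, V(4,4)=83.0756
(3,0): S=11.8329. Δ = (V_up−V_dn)/(S_up−S_dn) = (0.0000−0.0000)/(17.0394−9.3480) = 0.0000. V = [p*·0.0000 + (1−p*)·0.0000]/1.2 = 0.0000. B = V − Δ·S = 0.0000.
(3,1): S=21.5689. Δ = (V_up−V_dn)/(S_up−S_dn) = (10.9392−0.0000)/(31.0592−17.0394) = 0.7803. V = [p*·10.9392 + (1−p*)·0.0000]/1.2 = 5.7501. B = V − Δ·S = -11.0795.
(3,2): S=39.3155. Δ = (V_up−V_dn)/(S_up−S_dn) = (36.4943−10.9392)/(56.6143−31.0592) = 1.0000. V = [p*·36.4943 + (1−p*)·10.9392]/1.2 = 22.5488. B = V − Δ·S = -16.7667.
(3,3): S=71.6636. Δ = (V_up−V_dn)/(S_up−S_dn) = (83.0756−36.4943)/(103.1956−56.6143) = 1.0000. V = [p*·83.0756 + (1−p*)·36.4943]/1.2 = 54.8969. B = V − Δ·S = -16.7667.
(2,0): S=14.9784. Δ = (V_up−V_dn)/(S_up−S_dn) = (5.7501−0.0000)/(21.5689−11.8329) = 0.5906. V = [p*·5.7501 + (1−p*)·0.0000]/1.2 = 3.0225. B = V − Δ·S = -5.8238.
(2,1): S=27.3024. Δ = (V_up−V_dn)/(S_up−S_dn) = (22.5488−5.7501)/(39.3155−21.5689) = 0.9466. V = [p*·22.5488 + (1−p*)·5.7501]/1.2 = 13.6218. B = V − Δ·S = -12.2223.
(2,2): S=49.7664. Δ = (V_up−V_dn)/(S_up−S_dn) = (54.8969−22.5488)/(71.6636−39.3155) = 1.0000. V = [p*·54.8969 + (1−p*)·22.5488]/1.2 = 35.7942. B = V − Δ·S = -13.9722.
(1,0): S=18.9600. Δ = (V_up−V_dn)/(S_up−S_dn) = (13.6218−3.0225)/(27.3024−14.9784) = 0.8601. V = [p*·13.6218 + (1−p*)·3.0225]/1.2 = 8.0902. B = V − Δ·S = -8.2165.
(1,1): S=34.5600. Δ = (V_up−V_dn)/(S_up−S_dn) = (35.7942−13.6218)/(49.7664−27.3024) = 0.9870. V = [p*·35.7942 + (1−p*)·13.6218]/1.2 = 23.0062. B = V − Δ·S = -11.1051.
(0,0): S=24.0000. Δ = (V_up−V_dn)/(S_up−S_dn) = (23.0062−8.0902)/(34.5600−18.9600) = 0.9562. V = [p*·23.0062 + (1−p*)·8.0902]/1.2 = 14.5823. B = V − Δ·S = -8.3654.
Self-financing check: at every node Δ·S+B equals the discounted successor values.

(0,0): Delta=0.9562 Bond=-8.3654
(1,0): Delta=0.8601 Bond=-8.2165
(1,1): Delta=0.9870 Bond=-11.1051
(2,0): Delta=0.5906 Bond=-5.8238
(2,1): Delta=0.9466 Bond=-12.2223
(2,2): Delta=1.0000 Bond=-13.9722
(3,0): Delta=0.0000 Bond=0.0000
(3,1): Delta=0.7803 Bond=-11.0795
(3,2): Delta=1.0000 Bond=-16.7667
(3,3): Delta=1.0000 Bond=-16.7667
V0=14.5823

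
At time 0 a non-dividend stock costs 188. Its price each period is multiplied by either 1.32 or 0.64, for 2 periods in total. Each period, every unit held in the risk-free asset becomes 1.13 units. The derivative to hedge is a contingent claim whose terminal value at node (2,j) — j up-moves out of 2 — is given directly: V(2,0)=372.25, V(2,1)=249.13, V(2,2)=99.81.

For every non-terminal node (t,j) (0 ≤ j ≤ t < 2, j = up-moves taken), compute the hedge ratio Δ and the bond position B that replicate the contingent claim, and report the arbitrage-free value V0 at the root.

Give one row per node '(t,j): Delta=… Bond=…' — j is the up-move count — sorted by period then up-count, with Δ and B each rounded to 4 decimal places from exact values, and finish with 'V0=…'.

(0,0): Delta=-0.9830 Bond=326.7113
(1,0): Delta=-1.5048 Bond=431.9714
(1,1): Delta=-0.8849 Bond=344.8376
V0=141.9125

No-arbitrage ⇒ martingale measure with p* = (R−d)/(u−d) = 0.7206.
Terminal payoffs: V(2,0)=372.2500, V(2,1)=249.1300, V(2,2)=99.8100
Node (1,0) S=120.3200: V=(p*·249.1300+(1−p*)·372.2500)/1.13=250.9125; Δ=(249.1300−372.2500)/(158.8224−77.0048)=-1.5048; B=V−Δ·S=431.9714
Node (1,1) S=248.1600: V=(p*·99.8100+(1−p*)·249.1300)/1.13=125.2493; Δ=(99.8100−249.1300)/(327.5712−158.8224)=-0.8849; B=V−Δ·S=344.8376
Node (0,0) S=188.0000: V=(p*·125.2493+(1−p*)·250.9125)/1.13=141.9125; Δ=(125.2493−250.9125)/(248.1600−120.3200)=-0.9830; B=V−Δ·S=326.7113
Root portfolio cost Δ·188+B reproduces V0=141.9125.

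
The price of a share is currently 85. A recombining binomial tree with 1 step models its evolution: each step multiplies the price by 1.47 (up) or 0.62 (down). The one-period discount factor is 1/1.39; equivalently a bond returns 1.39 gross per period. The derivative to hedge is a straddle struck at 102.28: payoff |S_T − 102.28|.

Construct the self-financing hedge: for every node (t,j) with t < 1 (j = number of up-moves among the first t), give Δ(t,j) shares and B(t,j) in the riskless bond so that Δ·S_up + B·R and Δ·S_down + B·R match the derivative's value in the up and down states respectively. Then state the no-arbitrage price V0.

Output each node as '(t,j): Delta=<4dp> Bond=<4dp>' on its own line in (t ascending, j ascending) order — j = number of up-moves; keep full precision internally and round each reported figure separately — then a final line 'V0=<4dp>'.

The replicating-portfolio and risk-neutral prices coincide; use p* = (1.39−0.62)/(1.47−0.62) = 0.9059 for the latter.
At expiry t=1: V(1,0)=49.5800, V(1,1)=22.6700
Node (0,0) S=85.0000: V=(p*·22.6700+(1−p*)·49.5800)/1.39=18.1314; Δ=(22.6700−49.5800)/(124.9500−52.7000)=-0.3725; B=V−Δ·S=49.7903
Self-financing check: at every node Δ·S+B equals the discounted successor values.

(0,0): Delta=-0.3725 Bond=49.7903
V0=18.1314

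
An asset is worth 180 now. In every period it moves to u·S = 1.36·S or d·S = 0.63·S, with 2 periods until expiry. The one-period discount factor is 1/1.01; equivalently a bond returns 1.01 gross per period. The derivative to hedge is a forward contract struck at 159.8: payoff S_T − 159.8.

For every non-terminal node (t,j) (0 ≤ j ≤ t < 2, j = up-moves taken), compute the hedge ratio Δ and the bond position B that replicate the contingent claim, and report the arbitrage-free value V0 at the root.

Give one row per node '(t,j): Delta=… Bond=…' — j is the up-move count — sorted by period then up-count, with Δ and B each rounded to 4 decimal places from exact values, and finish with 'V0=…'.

Risk-neutral probability p* = (R−d)/(u−d) = (1.01−0.63)/(1.36−0.63) = 0.5205.
Payoff layer (t=2): V(2,0)=-88.3580, V(2,1)=-5.5760, V(2,2)=173.1280
  t=1,j=0: stock 113.4000 → up 154.2240 (V=-5.5760), down 71.4420 (V=-88.3580). Price -44.8178; hedge Δ=1.0000, bond B=-158.2178.
  t=1,j=1: stock 244.8000 → up 332.9280 (V=173.1280), down 154.2240 (V=-5.5760). Price 86.5822; hedge Δ=1.0000, bond B=-158.2178.
  t=0,j=0: stock 180.0000 → up 244.8000 (V=86.5822), down 113.4000 (V=-44.8178). Price 23.3487; hedge Δ=1.0000, bond B=-156.6513.
Check: Δ(0,0)·S0 + B(0,0) = 23.3487 = V0.

(0,0): Delta=1.0000 Bond=-156.6513
(1,0): Delta=1.0000 Bond=-158.2178
(1,1): Delta=1.0000 Bond=-158.2178
V0=23.3487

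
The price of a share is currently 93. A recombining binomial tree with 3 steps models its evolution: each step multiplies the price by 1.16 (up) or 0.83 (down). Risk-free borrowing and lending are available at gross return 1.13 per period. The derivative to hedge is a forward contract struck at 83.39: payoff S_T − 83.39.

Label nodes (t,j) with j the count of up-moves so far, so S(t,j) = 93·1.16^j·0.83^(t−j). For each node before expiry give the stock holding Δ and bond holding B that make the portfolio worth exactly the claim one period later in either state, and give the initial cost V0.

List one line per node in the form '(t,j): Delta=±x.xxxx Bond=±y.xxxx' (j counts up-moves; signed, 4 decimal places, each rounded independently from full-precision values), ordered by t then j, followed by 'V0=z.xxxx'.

No-arbitrage ⇒ martingale measure with p* = (R−d)/(u−d) = 0.9091.
Payoff layer (t=3): V(3,0)=-30.2138, V(3,1)=-9.0715, V(3,2)=20.4769, V(3,3)=61.7733
  t=2,j=0: stock 64.0677 → up 74.3185 (V=-9.0715), down 53.1762 (V=-30.2138). Price -9.7288; hedge Δ=1.0000, bond B=-73.7965.
  t=2,j=1: stock 89.5404 → up 103.8669 (V=20.4769), down 74.3185 (V=-9.0715). Price 15.7439; hedge Δ=1.0000, bond B=-73.7965.
  t=2,j=2: stock 125.1408 → up 145.1633 (V=61.7733), down 103.8669 (V=20.4769). Price 51.3443; hedge Δ=1.0000, bond B=-73.7965.
  t=1,j=0: stock 77.1900 → up 89.5404 (V=15.7439), down 64.0677 (V=-9.7288). Price 11.8834; hedge Δ=1.0000, bond B=-65.3066.
  t=1,j=1: stock 107.8800 → up 125.1408 (V=51.3443), down 89.5404 (V=15.7439). Price 42.5734; hedge Δ=1.0000, bond B=-65.3066.
  t=0,j=0: stock 93.0000 → up 107.8800 (V=42.5734), down 77.1900 (V=11.8834). Price 35.2065; hedge Δ=1.0000, bond B=-57.7935.
Root portfolio cost Δ·93+B reproduces V0=35.2065.

(0,0): Delta=1.0000 Bond=-57.7935
(1,0): Delta=1.0000 Bond=-65.3066
(1,1): Delta=1.0000 Bond=-65.3066
(2,0): Delta=1.0000 Bond=-73.7965
(2,1): Delta=1.0000 Bond=-73.7965
(2,2): Delta=1.0000 Bond=-73.7965
V0=35.2065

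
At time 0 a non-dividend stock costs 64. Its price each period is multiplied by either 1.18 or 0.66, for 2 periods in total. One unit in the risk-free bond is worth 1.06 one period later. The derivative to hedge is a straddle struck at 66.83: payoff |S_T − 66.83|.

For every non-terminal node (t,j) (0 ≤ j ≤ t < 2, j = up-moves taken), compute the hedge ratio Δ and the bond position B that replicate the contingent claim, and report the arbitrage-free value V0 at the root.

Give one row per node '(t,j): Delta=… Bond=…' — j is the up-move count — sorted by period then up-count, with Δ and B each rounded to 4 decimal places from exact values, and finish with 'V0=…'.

(0,0): Delta=-0.0282 Bond=20.7526
(1,0): Delta=-1.0000 Bond=63.0472
(1,1): Delta=0.1349 Bond=9.6830
V0=18.9487

Under the risk-neutral measure, an up-move has probability p* = (R−d)/(u−d) = 0.7692 and values discount at R = 1.06.
Terminal payoffs: V(2,0)=38.9516, V(2,1)=16.9868, V(2,2)=22.2836
  t=1,j=0: stock 42.2400 → up 49.8432 (V=16.9868), down 27.8784 (V=38.9516). Price 20.8072; hedge Δ=-1.0000, bond B=63.0472.
  t=1,j=1: stock 75.5200 → up 89.1136 (V=22.2836), down 49.8432 (V=16.9868). Price 19.8691; hedge Δ=0.1349, bond B=9.6830.
  t=0,j=0: stock 64.0000 → up 75.5200 (V=19.8691), down 42.2400 (V=20.8072). Price 18.9487; hedge Δ=-0.0282, bond B=20.7526.
The time-0 hedge costs 18.9487, which is the no-arbitrage price.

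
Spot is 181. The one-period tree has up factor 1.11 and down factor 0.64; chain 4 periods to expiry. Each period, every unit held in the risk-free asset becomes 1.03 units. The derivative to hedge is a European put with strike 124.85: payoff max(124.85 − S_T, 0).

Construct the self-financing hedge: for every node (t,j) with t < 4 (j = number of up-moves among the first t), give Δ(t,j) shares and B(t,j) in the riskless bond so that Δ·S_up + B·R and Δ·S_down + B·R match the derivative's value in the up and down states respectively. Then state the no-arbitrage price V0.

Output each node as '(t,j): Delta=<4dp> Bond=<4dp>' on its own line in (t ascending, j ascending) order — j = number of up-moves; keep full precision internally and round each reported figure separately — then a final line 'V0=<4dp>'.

(0,0): Delta=-0.1579 Bond=33.2666
(1,0): Delta=-0.5997 Bond=85.4458
(1,1): Delta=-0.1057 Bond=23.7659
(2,0): Delta=-1.0000 Bond=117.6831
(2,1): Delta=-0.5524 Bond=81.9222
(2,2): Delta=-0.0528 Bond=12.6956
(3,0): Delta=-1.0000 Bond=121.2136
(3,1): Delta=-1.0000 Bond=121.2136
(3,2): Delta=-0.4995 Bond=76.8243
(3,3): Delta=0.0000 Bond=0.0000
V0=4.6833

Since d<R<u, set p* = (R−d)/(u−d) = 0.8298; price each node as the discounted p*-expectation of its children.
Terminal payoffs: V(4,0)=94.4832, V(4,1)=72.1826, V(4,2)=33.5051, V(4,3)=0.0000, V(4,4)=0.0000
Node (3,0) S=47.4481: V=(p*·72.1826+(1−p*)·94.4832)/1.03=73.7655; Δ=(72.1826−94.4832)/(52.6674−30.3668)=-1.0000; B=V−Δ·S=121.2136
Node (3,1) S=82.2927: V=(p*·33.5051+(1−p*)·72.1826)/1.03=38.9209; Δ=(33.5051−72.1826)/(91.3449−52.6674)=-1.0000; B=V−Δ·S=121.2136
Node (3,2) S=142.7265: V=(p*·0.0000+(1−p*)·33.5051)/1.03=5.5369; Δ=(0.0000−33.5051)/(158.4264−91.3449)=-0.4995; B=V−Δ·S=76.8243
Node (3,3) S=247.5412: V=(p*·0.0000+(1−p*)·0.0000)/1.03=0.0000; Δ=(0.0000−0.0000)/(274.7707−158.4264)=0.0000; B=V−Δ·S=0.0000
Node (2,0) S=74.1376: V=(p*·38.9209+(1−p*)·73.7655)/1.03=43.5455; Δ=(38.9209−73.7655)/(82.2927−47.4481)=-1.0000; B=V−Δ·S=117.6831
Node (2,1) S=128.5824: V=(p*·5.5369+(1−p*)·38.9209)/1.03=10.8925; Δ=(5.5369−38.9209)/(142.7265−82.2927)=-0.5524; B=V−Δ·S=81.9222
Node (2,2) S=223.0101: V=(p*·0.0000+(1−p*)·5.5369)/1.03=0.9150; Δ=(0.0000−5.5369)/(247.5412−142.7265)=-0.0528; B=V−Δ·S=12.6956
Node (1,0) S=115.8400: V=(p*·10.8925+(1−p*)·43.5455)/1.03=15.9713; Δ=(10.8925−43.5455)/(128.5824−74.1376)=-0.5997; B=V−Δ·S=85.4458
Node (1,1) S=200.9100: V=(p*·0.9150+(1−p*)·10.8925)/1.03=2.5372; Δ=(0.9150−10.8925)/(223.0101−128.5824)=-0.1057; B=V−Δ·S=23.7659
Node (0,0) S=181.0000: V=(p*·2.5372+(1−p*)·15.9713)/1.03=4.6833; Δ=(2.5372−15.9713)/(200.9100−115.8400)=-0.1579; B=V−Δ·S=33.2666
Root portfolio cost Δ·181+B reproduces V0=4.6833.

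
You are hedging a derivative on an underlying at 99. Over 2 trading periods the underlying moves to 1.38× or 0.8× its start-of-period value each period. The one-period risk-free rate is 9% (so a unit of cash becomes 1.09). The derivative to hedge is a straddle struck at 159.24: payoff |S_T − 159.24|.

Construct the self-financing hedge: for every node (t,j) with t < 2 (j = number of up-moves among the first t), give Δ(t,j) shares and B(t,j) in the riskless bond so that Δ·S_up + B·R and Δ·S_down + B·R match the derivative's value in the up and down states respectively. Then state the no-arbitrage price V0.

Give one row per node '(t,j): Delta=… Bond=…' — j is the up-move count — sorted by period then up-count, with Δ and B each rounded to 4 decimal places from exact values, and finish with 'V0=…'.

(0,0): Delta=-0.5319 Bond=100.0187
(1,0): Delta=-1.0000 Bond=146.0917
(1,1): Delta=-0.2606 Bond=71.9491
V0=47.3579

Since d<R<u, set p* = (R−d)/(u−d) = 0.5000; price each node as the discounted p*-expectation of its children.
Terminal payoffs: V(2,0)=95.8800, V(2,1)=49.9440, V(2,2)=29.2956
(1,0): S=79.2000. Δ = (V_up−V_dn)/(S_up−S_dn) = (49.9440−95.8800)/(109.2960−63.3600) = -1.0000. V = [p*·49.9440 + (1−p*)·95.8800]/1.09 = 66.8917. B = V − Δ·S = 146.0917.
(1,1): S=136.6200. Δ = (V_up−V_dn)/(S_up−S_dn) = (29.2956−49.9440)/(188.5356−109.2960) = -0.2606. V = [p*·29.2956 + (1−p*)·49.9440]/1.09 = 36.3484. B = V − Δ·S = 71.9491.
(0,0): S=99.0000. Δ = (V_up−V_dn)/(S_up−S_dn) = (36.3484−66.8917)/(136.6200−79.2000) = -0.5319. V = [p*·36.3484 + (1−p*)·66.8917]/1.09 = 47.3579. B = V − Δ·S = 100.0187.
Each (Δ,B) replicates both successor values, so the strategy is self-financing and V0 is arbitrage-free.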